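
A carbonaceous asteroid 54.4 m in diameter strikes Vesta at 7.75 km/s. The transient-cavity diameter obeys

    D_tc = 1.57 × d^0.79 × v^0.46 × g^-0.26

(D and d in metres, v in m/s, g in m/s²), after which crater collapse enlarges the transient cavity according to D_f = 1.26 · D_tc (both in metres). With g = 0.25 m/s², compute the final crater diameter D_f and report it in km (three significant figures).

D_f ≈ 4.10 km

v = 7750 m/s.
d^0.79 = 54.4^0.79 = 23.50
v^0.46 = 7750^0.46 = 61.53
g^-0.26 = 0.25^-0.26 = 1.434
D_tc = 1.57 × 23.50 × 61.53 × 1.434 = 3255 m
D_f = 1.26 × 3255 = 4101 m
     = 4.101 km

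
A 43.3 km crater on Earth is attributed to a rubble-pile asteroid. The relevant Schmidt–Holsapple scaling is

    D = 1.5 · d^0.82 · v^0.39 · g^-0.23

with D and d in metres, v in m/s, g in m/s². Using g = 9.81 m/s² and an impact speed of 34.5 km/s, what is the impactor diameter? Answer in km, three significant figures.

d ≈ 3.63 km

Rearranging for d: d = [D / (1.5 · 34500^0.39 · 9.81^-0.23)]^(1/0.82).
D = 43300 m.
34500^0.39 = 58.85
9.81^-0.23 = 0.5914
Denominator = 1.5 × 58.85 × 0.5914 = 52.21
D / 52.21 = 43300 / 52.21 = 829.3
d = 829.3^(1/0.82) = 829.3^1.2195 = 3626 m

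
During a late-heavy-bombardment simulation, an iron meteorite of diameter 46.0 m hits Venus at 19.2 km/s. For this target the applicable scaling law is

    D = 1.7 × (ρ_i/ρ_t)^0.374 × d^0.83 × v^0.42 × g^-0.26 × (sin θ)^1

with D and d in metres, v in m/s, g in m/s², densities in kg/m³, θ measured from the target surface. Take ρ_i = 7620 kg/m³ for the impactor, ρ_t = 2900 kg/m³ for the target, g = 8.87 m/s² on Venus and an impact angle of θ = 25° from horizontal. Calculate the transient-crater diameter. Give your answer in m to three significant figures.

In SI units: v = 19200 m/s.
(ρ_i/ρ_t)^0.374 = (7620/2900)^0.374 = 1.435
d^0.83 = 46^0.83 = 23.99
v^0.42 = 19200^0.42 = 62.95
g^-0.26 = 8.87^-0.26 = 0.5669
(sin 25°)^1 = 0.4226^1 = 0.4226
D = 1.7 × 1.435 × 23.99 × 62.95 × 0.5669 × 0.4226 = 882.6 m

D ≈ 883 m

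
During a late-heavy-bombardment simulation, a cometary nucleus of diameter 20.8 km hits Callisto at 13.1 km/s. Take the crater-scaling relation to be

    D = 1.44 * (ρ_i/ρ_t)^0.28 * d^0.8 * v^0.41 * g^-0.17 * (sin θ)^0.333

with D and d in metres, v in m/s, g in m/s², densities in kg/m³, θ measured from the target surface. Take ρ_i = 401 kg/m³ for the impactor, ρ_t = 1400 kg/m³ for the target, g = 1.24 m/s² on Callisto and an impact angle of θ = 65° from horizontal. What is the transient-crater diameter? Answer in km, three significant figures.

D ≈ 131 km

In SI units: d = 20800 m, v = 13100 m/s.
(ρ_i/ρ_t)^0.28 = (401/1400)^0.28 = 0.7046
d^0.8 = 20800^0.8 = 2847
v^0.41 = 13100^0.41 = 48.76
g^-0.17 = 1.24^-0.17 = 0.9641
(sin 65°)^0.333 = 0.9063^0.333 = 0.9678
D = 1.44 × 0.7046 × 2847 × 48.76 × 0.9641 × 0.9678 = 1.314 × 10^5 m
   = 131.4 km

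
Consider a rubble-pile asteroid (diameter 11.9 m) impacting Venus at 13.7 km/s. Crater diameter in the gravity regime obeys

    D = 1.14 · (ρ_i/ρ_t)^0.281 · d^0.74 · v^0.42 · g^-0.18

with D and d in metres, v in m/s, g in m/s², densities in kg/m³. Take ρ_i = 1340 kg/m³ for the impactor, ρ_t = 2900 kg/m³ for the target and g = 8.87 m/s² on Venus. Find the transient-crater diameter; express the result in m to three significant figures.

In SI units: v = 13700 m/s.
(ρ_i/ρ_t)^0.281 = (1340/2900)^0.281 = 0.8050
d^0.74 = 11.9^0.74 = 6.250
v^0.42 = 13700^0.42 = 54.63
g^-0.18 = 8.87^-0.18 = 0.6751
D = 1.14 × 0.8050 × 6.250 × 54.63 × 0.6751 = 211.5 m

D ≈ 212 m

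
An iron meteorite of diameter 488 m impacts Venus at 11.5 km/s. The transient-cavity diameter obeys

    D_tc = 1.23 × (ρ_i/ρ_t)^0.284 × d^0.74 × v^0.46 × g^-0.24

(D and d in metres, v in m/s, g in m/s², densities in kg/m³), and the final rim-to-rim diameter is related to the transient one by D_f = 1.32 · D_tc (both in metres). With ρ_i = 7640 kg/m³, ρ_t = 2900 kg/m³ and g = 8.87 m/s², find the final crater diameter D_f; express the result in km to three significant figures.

v = 11500 m/s.
(ρ_i/ρ_t)^0.284 = (7640/2900)^0.284 = 1.317
d^0.74 = 488^0.74 = 97.60
v^0.46 = 11500^0.46 = 73.78
g^-0.24 = 8.87^-0.24 = 0.5922
D_tc = 1.23 × 1.317 × 97.60 × 73.78 × 0.5922 = 6908 m
D_f = 1.32 × 6908 = 9119 m
     = 9.119 km

D_f ≈ 9.12 km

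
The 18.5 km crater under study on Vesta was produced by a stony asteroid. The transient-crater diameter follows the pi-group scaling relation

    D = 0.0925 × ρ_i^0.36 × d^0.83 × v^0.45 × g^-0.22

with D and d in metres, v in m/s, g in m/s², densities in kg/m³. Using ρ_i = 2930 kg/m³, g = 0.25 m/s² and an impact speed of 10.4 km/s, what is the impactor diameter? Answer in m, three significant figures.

d ≈ 351 m

Rearranging for d: d = [D / (0.0925 · 2930^0.36 · 10400^0.45 · 0.25^-0.22)]^(1/0.83).
D = 18500 m.
2930^0.36 = 17.70
10400^0.45 = 64.22
0.25^-0.22 = 1.357
Denominator = 0.0925 × 17.70 × 64.22 × 1.357 = 142.7
D / 142.7 = 18500 / 142.7 = 129.6
d = 129.6^(1/0.83) = 129.6^1.2048 = 351.0 m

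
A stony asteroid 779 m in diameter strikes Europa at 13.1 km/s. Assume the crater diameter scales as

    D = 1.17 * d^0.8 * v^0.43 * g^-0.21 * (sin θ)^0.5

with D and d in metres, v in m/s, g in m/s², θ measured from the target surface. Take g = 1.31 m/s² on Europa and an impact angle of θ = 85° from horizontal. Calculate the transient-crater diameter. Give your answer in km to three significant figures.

In SI units: v = 13100 m/s.
d^0.8 = 779^0.8 = 205.7
v^0.43 = 13100^0.43 = 58.94
g^-0.21 = 1.31^-0.21 = 0.9449
(sin 85°)^0.5 = 0.9962^0.5 = 0.9981
D = 1.17 × 205.7 × 58.94 × 0.9449 × 0.9981 = 13378 m
   = 13.38 km

D ≈ 13.4 km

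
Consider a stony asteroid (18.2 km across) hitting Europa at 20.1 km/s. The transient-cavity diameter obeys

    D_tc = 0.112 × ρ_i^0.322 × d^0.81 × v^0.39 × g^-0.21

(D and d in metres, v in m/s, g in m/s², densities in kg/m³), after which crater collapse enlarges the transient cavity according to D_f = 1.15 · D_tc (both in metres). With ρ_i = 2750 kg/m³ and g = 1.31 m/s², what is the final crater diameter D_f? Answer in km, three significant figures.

D_f ≈ 210 km

In SI: d = 18200 m, v = 20100 m/s.
ρ_i^0.322 = 2750^0.322 = 12.81
d^0.81 = 18200^0.81 = 2823
v^0.39 = 20100^0.39 = 47.67
g^-0.21 = 1.31^-0.21 = 0.9449
D_tc = 0.112 × 12.81 × 2823 × 47.67 × 0.9449 = 1.824 × 10^5 m
D_f = 1.15 × 1.824 × 10^5 = 2.098 × 10^5 m
     = 209.8 km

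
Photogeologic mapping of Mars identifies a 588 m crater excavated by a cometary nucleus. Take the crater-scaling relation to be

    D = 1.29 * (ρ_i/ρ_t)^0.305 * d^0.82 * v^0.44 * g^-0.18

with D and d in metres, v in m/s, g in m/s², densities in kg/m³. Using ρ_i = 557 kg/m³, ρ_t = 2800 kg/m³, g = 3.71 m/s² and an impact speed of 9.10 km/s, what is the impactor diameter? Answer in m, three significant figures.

d ≈ 31.9 m

Rearranging for d: d = [D / (1.29 · (557/2800)^0.305 · 9100^0.44 · 3.71^-0.18)]^(1/0.82).
(557/2800)^0.305 = 0.6111
9100^0.44 = 55.20
3.71^-0.18 = 0.7898
Denominator = 1.29 × 0.6111 × 55.20 × 0.7898 = 34.37
D / 34.37 = 588 / 34.37 = 17.11
d = 17.11^(1/0.82) = 17.11^1.2195 = 31.91 m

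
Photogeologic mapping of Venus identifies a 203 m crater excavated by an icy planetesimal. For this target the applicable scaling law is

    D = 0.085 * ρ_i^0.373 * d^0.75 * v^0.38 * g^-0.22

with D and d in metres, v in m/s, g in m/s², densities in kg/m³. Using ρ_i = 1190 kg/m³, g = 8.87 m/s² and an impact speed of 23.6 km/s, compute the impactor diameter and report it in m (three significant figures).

d ≈ 10.9 m

Rearranging for d: d = [D / (0.085 · 1190^0.373 · 23600^0.38 · 8.87^-0.22)]^(1/0.75).
1190^0.373 = 14.03
23600^0.38 = 45.89
8.87^-0.22 = 0.6187
Denominator = 0.085 × 14.03 × 45.89 × 0.6187 = 33.86
D / 33.86 = 203 / 33.86 = 5.995
d = 5.995^(1/0.75) = 5.995^1.3333 = 10.89 m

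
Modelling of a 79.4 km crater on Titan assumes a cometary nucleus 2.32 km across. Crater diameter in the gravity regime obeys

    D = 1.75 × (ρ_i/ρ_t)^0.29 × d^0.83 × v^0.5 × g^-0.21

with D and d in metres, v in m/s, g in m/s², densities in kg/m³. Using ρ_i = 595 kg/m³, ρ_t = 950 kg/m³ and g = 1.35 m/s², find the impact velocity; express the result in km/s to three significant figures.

Rearranging for v: v = [D / (1.75 · (595/950)^0.29 · 2320^0.83 · 1.35^-0.21)]^(1/0.5).
D = 79400 m.
(595/950)^0.29 = 0.8731
2320^0.83 = 621.4
1.35^-0.21 = 0.9389
Denominator = 1.75 × 0.8731 × 621.4 × 0.9389 = 891.4
D / 891.4 = 79400 / 891.4 = 89.07
v = 89.07^(1/0.5) = 89.07^2 = 7933 m/s

v ≈ 7.93 km/s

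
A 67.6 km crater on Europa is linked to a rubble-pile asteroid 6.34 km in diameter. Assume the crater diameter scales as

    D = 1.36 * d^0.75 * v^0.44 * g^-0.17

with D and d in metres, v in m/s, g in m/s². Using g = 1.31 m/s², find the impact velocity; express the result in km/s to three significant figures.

Rearranging for v: v = [D / (1.36 · 6340^0.75 · 1.31^-0.17)]^(1/0.44).
D = 67600 m.
6340^0.75 = 710.5
1.31^-0.17 = 0.9551
Denominator = 1.36 × 710.5 × 0.9551 = 922.9
D / 922.9 = 67600 / 922.9 = 73.25
v = 73.25^(1/0.44) = 73.25^2.2727 = 17304 m/s

v ≈ 17.3 km/s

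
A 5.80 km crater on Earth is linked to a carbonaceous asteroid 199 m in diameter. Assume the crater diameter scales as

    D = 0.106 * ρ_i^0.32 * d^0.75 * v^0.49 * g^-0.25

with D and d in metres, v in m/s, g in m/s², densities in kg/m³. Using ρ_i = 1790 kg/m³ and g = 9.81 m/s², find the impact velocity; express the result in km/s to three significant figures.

v ≈ 34.1 km/s

Rearranging for v: v = [D / (0.106 · 1790^0.32 · 199^0.75 · 9.81^-0.25)]^(1/0.49).
D = 5800 m.
1790^0.32 = 10.99
199^0.75 = 52.98
9.81^-0.25 = 0.5650
Denominator = 0.106 × 10.99 × 52.98 × 0.5650 = 34.87
D / 34.87 = 5800 / 34.87 = 166.3
v = 166.3^(1/0.49) = 166.3^2.0408 = 34072 m/s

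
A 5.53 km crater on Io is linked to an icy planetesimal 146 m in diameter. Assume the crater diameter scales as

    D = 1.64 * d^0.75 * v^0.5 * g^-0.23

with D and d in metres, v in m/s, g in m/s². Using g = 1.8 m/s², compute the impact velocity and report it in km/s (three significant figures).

Rearranging for v: v = [D / (1.64 · 146^0.75 · 1.8^-0.23)]^(1/0.5).
D = 5530 m.
146^0.75 = 42.00
1.8^-0.23 = 0.8735
Denominator = 1.64 × 42.00 × 0.8735 = 60.17
D / 60.17 = 5530 / 60.17 = 91.91
v = 91.91^(1/0.5) = 91.91^2 = 8447 m/s

v ≈ 8.45 km/s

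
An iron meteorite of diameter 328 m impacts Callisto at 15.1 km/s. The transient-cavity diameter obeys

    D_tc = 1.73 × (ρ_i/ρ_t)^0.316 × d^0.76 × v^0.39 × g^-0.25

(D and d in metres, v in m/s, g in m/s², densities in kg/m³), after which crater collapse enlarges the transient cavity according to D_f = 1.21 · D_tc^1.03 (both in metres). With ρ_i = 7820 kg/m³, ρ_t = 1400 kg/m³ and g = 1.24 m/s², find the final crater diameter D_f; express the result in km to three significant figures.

v = 15100 m/s.
(ρ_i/ρ_t)^0.316 = (7820/1400)^0.316 = 1.722
d^0.76 = 328^0.76 = 81.67
v^0.39 = 15100^0.39 = 42.64
g^-0.25 = 1.24^-0.25 = 0.9476
D_tc = 1.73 × 1.722 × 81.67 × 42.64 × 0.9476 = 9831 m
D_f = 1.21 × (9831)^1.03 = 15673 m
     = 15.67 km

D_f ≈ 15.7 km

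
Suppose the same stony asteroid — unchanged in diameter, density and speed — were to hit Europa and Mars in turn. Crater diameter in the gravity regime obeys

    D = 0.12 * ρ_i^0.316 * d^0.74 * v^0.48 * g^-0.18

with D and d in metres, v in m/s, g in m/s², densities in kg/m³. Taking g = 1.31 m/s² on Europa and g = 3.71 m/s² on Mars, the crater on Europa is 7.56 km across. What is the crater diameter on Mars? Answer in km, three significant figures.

All impactor-dependent factors cancel in the ratio, leaving D_Mars/D_Europa = (g_Mars/g_Europa)^-0.18.
(3.71/1.31)^-0.18 = 2.832^-0.18 = 0.8291
D_Mars = 0.8291 × 7.56 km = 6.27 km

D ≈ 6.27 km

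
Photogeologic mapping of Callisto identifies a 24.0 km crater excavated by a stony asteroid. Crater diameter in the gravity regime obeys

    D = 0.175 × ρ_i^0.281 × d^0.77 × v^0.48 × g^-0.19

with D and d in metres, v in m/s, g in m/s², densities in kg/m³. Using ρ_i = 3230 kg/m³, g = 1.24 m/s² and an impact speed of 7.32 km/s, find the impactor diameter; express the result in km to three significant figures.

d ≈ 1.01 km

Rearranging for d: d = [D / (0.175 · 3230^0.281 · 7320^0.48 · 1.24^-0.19)]^(1/0.77).
D = 24000 m.
3230^0.281 = 9.685
7320^0.48 = 71.61
1.24^-0.19 = 0.9600
Denominator = 0.175 × 9.685 × 71.61 × 0.9600 = 116.5
D / 116.5 = 24000 / 116.5 = 206.0
d = 206.0^(1/0.77) = 206.0^1.2987 = 1012 m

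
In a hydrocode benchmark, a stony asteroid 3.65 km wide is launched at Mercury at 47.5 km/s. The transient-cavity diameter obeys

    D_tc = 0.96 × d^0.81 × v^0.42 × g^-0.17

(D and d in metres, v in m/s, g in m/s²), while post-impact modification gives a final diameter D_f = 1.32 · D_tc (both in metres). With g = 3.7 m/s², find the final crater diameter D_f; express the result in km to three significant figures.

In SI: d = 3650 m, v = 47500 m/s.
d^0.81 = 3650^0.81 = 768.2
v^0.42 = 47500^0.42 = 92.09
g^-0.17 = 3.7^-0.17 = 0.8006
D_tc = 0.96 × 768.2 × 92.09 × 0.8006 = 54370 m
D_f = 1.32 × 54370 = 71768 m
     = 71.77 km

D_f ≈ 71.8 km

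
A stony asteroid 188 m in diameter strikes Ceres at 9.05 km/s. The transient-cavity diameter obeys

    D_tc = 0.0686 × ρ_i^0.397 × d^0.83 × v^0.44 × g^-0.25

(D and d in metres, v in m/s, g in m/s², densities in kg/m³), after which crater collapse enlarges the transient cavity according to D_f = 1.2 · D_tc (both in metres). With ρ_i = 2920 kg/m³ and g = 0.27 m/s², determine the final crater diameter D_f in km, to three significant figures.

v = 9050 m/s.
ρ_i^0.397 = 2920^0.397 = 23.76
d^0.83 = 188^0.83 = 77.19
v^0.44 = 9050^0.44 = 55.07
g^-0.25 = 0.27^-0.25 = 1.387
D_tc = 0.0686 × 23.76 × 77.19 × 55.07 × 1.387 = 9610 m
D_f = 1.2 × 9610 = 11532 m
     = 11.53 km

D_f ≈ 11.5 km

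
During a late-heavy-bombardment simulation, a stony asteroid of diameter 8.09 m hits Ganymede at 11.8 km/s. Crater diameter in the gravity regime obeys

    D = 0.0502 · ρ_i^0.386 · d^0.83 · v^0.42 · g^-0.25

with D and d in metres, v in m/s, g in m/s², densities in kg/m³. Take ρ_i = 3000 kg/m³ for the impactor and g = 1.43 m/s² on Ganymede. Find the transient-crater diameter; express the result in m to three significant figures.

D ≈ 294 m

In SI units: v = 11800 m/s.
ρ_i^0.386 = 3000^0.386 = 21.99
d^0.83 = 8.09^0.83 = 5.670
v^0.42 = 11800^0.42 = 51.31
g^-0.25 = 1.43^-0.25 = 0.9145
D = 0.0502 × 21.99 × 5.670 × 51.31 × 0.9145 = 293.7 m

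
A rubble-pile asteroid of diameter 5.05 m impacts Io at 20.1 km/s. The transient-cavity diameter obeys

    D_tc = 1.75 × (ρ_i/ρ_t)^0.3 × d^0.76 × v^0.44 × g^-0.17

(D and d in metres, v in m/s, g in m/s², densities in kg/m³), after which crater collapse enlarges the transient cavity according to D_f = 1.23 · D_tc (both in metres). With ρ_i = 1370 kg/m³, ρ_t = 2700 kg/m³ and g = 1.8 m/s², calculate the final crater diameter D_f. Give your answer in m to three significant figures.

v = 20100 m/s.
(ρ_i/ρ_t)^0.3 = (1370/2700)^0.3 = 0.8158
d^0.76 = 5.05^0.76 = 3.424
v^0.44 = 20100^0.44 = 78.24
g^-0.17 = 1.8^-0.17 = 0.9049
D_tc = 1.75 × 0.8158 × 3.424 × 78.24 × 0.9049 = 346.1 m
D_f = 1.23 × 346.1 = 425.7 m

D_f ≈ 426 m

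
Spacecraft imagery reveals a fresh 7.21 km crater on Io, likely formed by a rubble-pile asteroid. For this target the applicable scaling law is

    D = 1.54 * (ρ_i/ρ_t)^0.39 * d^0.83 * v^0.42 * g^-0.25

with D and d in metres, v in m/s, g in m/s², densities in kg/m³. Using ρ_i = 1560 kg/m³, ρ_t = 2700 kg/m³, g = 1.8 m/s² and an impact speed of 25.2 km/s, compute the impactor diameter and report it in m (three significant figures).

Rearranging for d: d = [D / (1.54 · (1560/2700)^0.39 · 25200^0.42 · 1.8^-0.25)]^(1/0.83).
D = 7210 m.
(1560/2700)^0.39 = 0.8074
25200^0.42 = 70.56
1.8^-0.25 = 0.8633
Denominator = 1.54 × 0.8074 × 70.56 × 0.8633 = 75.74
D / 75.74 = 7210 / 75.74 = 95.19
d = 95.19^(1/0.83) = 95.19^1.2048 = 242.0 m

d ≈ 242 m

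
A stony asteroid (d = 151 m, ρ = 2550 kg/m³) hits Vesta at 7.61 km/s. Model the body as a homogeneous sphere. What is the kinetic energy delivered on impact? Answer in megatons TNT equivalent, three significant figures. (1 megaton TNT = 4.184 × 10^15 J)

E ≈ 31.8 Mt TNT

v = 7610 m/s.
Mass m = (π/6) ρ d³ = (π/6) × 2550 × (151)³ = 4.597 × 10^9 kg
E = ½ m v² = 0.5 × 4.597 × 10^9 × (7610)² = 1.331 × 10^17 J
   = 1.331 × 10^17 / 4.184×10^15 = 31.81 Mt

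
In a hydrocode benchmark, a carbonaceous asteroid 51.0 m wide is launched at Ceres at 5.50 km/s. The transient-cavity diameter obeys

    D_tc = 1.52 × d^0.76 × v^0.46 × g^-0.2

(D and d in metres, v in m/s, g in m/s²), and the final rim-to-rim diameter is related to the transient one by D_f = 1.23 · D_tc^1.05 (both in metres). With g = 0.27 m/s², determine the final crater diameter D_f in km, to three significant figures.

v = 5500 m/s.
d^0.76 = 51^0.76 = 19.85
v^0.46 = 5500^0.46 = 52.55
g^-0.2 = 0.27^-0.2 = 1.299
D_tc = 1.52 × 19.85 × 52.55 × 1.299 = 2060 m
D_f = 1.23 × (2060)^1.05 = 3711 m
     = 3.711 km

D_f ≈ 3.71 km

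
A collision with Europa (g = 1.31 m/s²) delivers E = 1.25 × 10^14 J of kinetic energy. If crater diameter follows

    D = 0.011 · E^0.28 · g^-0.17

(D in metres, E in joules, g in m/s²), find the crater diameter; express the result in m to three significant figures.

E^0.28 = (1.25 × 10^14)^0.28 = 8.854 × 10^3
g^-0.17 = 1.31^-0.17 = 0.9551
D = 0.011 × 8.854 × 10^3 × 0.9551 = 93.02 m

D ≈ 93.0 m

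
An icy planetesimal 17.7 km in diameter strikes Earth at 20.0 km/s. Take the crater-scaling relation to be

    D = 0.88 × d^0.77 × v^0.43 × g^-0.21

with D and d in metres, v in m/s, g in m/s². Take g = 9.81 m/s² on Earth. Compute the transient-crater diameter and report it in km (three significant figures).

D ≈ 71.9 km

In SI units: d = 17700 m, v = 20000 m/s.
d^0.77 = 17700^0.77 = 1866
v^0.43 = 20000^0.43 = 70.70
g^-0.21 = 9.81^-0.21 = 0.6191
D = 0.88 × 1866 × 70.70 × 0.6191 = 71874 m
   = 71.87 km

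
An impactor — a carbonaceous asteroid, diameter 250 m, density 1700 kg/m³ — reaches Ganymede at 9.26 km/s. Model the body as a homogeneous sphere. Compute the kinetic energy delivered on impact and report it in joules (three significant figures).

E ≈ 5.96 × 10^17 J

v = 9260 m/s.
Mass m = (π/6) ρ d³ = (π/6) × 1700 × (250)³ = 1.391 × 10^10 kg
E = ½ m v² = 0.5 × 1.391 × 10^10 × (9260)² = 5.964 × 10^17 J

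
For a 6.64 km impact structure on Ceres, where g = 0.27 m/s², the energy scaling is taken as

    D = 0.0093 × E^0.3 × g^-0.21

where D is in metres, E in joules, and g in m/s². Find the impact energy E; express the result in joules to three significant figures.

Rearranging: E = [D / (0.0093 · g^-0.21)]^(1/0.3).
D = 6640 m.
g^-0.21 = 0.27^-0.21 = 1.316
D / (0.0093 × 1.316) = 6640 / (0.01224) = 5.425 × 10^5
E = (5.425 × 10^5)^3.3333 = 1.302 × 10^19 J

E ≈ 1.30 × 10^19 J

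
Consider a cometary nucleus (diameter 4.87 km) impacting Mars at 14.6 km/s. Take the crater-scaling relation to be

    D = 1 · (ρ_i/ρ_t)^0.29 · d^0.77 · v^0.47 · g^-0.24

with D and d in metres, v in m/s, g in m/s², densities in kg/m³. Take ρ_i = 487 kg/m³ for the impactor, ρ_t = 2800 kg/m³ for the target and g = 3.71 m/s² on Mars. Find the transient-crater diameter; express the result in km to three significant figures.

D ≈ 27.5 km

In SI units: d = 4870 m, v = 14600 m/s.
(ρ_i/ρ_t)^0.29 = (487/2800)^0.29 = 0.6022
d^0.77 = 4870^0.77 = 690.9
v^0.47 = 14600^0.47 = 90.62
g^-0.24 = 3.71^-0.24 = 0.7300
D = 1 × 0.6022 × 690.9 × 90.62 × 0.7300 = 27523 m
   = 27.52 km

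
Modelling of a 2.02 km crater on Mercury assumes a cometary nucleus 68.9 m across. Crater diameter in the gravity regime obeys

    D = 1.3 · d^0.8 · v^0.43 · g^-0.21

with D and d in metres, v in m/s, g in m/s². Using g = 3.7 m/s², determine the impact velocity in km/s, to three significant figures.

v ≈ 19.0 km/s

Rearranging for v: v = [D / (1.3 · 68.9^0.8 · 3.7^-0.21)]^(1/0.43).
D = 2020 m.
68.9^0.8 = 29.55
3.7^-0.21 = 0.7598
Denominator = 1.3 × 29.55 × 0.7598 = 29.19
D / 29.19 = 2020 / 29.19 = 69.20
v = 69.20^(1/0.43) = 69.20^2.3256 = 19026 m/s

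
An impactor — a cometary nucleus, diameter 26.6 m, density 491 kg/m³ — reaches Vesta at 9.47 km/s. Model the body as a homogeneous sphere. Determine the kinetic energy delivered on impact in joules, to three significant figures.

E ≈ 2.17 × 10^14 J

v = 9470 m/s.
Mass m = (π/6) ρ d³ = (π/6) × 491 × (26.6)³ = 4.839 × 10^6 kg
E = ½ m v² = 0.5 × 4.839 × 10^6 × (9470)² = 2.170 × 10^14 J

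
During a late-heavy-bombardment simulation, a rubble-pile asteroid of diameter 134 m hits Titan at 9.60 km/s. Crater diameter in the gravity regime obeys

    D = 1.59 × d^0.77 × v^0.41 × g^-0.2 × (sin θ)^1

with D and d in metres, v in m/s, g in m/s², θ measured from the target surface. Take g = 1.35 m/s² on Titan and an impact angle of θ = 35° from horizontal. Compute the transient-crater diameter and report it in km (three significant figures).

D ≈ 1.60 km

In SI units: v = 9600 m/s.
d^0.77 = 134^0.77 = 43.44
v^0.41 = 9600^0.41 = 42.93
g^-0.2 = 1.35^-0.2 = 0.9417
(sin 35°)^1 = 0.5736^1 = 0.5736
D = 1.59 × 43.44 × 42.93 × 0.9417 × 0.5736 = 1602 m
   = 1.602 km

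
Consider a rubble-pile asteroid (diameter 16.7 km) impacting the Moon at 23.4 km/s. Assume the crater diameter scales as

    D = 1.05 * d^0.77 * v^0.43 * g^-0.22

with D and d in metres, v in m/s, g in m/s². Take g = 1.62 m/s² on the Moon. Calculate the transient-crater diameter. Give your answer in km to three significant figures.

In SI units: d = 16700 m, v = 23400 m/s.
d^0.77 = 16700^0.77 = 1784
v^0.43 = 23400^0.43 = 75.64
g^-0.22 = 1.62^-0.22 = 0.8993
D = 1.05 × 1784 × 75.64 × 0.8993 = 1.274 × 10^5 m
   = 127.4 km

D ≈ 127 km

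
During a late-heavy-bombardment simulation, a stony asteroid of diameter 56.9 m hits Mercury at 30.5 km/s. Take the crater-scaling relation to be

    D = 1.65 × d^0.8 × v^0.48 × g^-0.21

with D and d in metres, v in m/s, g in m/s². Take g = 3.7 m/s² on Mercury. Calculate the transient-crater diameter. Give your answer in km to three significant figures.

D ≈ 4.52 km

In SI units: v = 30500 m/s.
d^0.8 = 56.9^0.8 = 25.36
v^0.48 = 30500^0.48 = 142.1
g^-0.21 = 3.7^-0.21 = 0.7598
D = 1.65 × 25.36 × 142.1 × 0.7598 = 4518 m
   = 4.518 km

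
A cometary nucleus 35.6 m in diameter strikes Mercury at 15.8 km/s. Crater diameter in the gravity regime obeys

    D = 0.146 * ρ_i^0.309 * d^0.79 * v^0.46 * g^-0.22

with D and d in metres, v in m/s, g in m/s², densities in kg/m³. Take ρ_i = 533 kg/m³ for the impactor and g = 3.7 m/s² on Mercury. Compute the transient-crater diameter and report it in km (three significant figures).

D ≈ 1.09 km

In SI units: v = 15800 m/s.
ρ_i^0.309 = 533^0.309 = 6.959
d^0.79 = 35.6^0.79 = 16.81
v^0.46 = 15800^0.46 = 85.39
g^-0.22 = 3.7^-0.22 = 0.7499
D = 0.146 × 6.959 × 16.81 × 85.39 × 0.7499 = 1094 m
   = 1.094 km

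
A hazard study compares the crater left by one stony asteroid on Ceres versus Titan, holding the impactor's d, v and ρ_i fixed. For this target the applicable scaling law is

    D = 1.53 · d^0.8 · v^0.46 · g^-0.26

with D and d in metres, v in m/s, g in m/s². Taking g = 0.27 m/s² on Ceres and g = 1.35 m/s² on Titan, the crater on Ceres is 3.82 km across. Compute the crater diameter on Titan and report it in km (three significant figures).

D ≈ 2.51 km

All impactor-dependent factors cancel in the ratio, leaving D_Titan/D_Ceres = (g_Titan/g_Ceres)^-0.26.
(1.35/0.27)^-0.26 = 5.000^-0.26 = 0.6581
D_Titan = 0.6581 × 3.82 km = 2.51 km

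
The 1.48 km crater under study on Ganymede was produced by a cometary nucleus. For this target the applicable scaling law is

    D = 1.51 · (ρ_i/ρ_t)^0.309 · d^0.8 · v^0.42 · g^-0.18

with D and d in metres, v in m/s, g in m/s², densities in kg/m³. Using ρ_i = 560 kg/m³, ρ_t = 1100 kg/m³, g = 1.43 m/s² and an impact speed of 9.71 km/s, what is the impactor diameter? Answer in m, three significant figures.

Rearranging for d: d = [D / (1.51 · (560/1100)^0.309 · 9710^0.42 · 1.43^-0.18)]^(1/0.8).
D = 1480 m.
(560/1100)^0.309 = 0.8117
9710^0.42 = 47.28
1.43^-0.18 = 0.9376
Denominator = 1.51 × 0.8117 × 47.28 × 0.9376 = 54.33
D / 54.33 = 1480 / 54.33 = 27.24
d = 27.24^(1/0.8) = 27.24^1.25 = 62.23 m

d ≈ 62.2 m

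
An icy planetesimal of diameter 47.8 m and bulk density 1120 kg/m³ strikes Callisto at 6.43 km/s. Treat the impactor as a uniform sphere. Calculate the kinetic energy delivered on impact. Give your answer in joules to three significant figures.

E ≈ 1.32 × 10^15 J

v = 6430 m/s.
Mass m = (π/6) ρ d³ = (π/6) × 1120 × (47.8)³ = 6.405 × 10^7 kg
E = ½ m v² = 0.5 × 6.405 × 10^7 × (6430)² = 1.324 × 10^15 J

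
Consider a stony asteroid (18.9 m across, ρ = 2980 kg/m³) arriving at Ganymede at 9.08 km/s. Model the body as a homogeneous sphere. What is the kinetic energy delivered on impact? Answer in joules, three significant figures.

v = 9080 m/s.
Mass m = (π/6) ρ d³ = (π/6) × 2980 × (18.9)³ = 1.053 × 10^7 kg
E = ½ m v² = 0.5 × 1.053 × 10^7 × (9080)² = 4.341 × 10^14 J

E ≈ 4.34 × 10^14 J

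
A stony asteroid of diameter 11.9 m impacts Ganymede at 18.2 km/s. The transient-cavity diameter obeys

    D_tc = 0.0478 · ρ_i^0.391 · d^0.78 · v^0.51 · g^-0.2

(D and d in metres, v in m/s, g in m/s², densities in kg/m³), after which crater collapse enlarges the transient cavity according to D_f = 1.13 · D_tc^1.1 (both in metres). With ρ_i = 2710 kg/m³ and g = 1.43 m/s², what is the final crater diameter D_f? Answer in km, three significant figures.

v = 18200 m/s.
ρ_i^0.391 = 2710^0.391 = 21.99
d^0.78 = 11.9^0.78 = 6.901
v^0.51 = 18200^0.51 = 148.8
g^-0.2 = 1.43^-0.2 = 0.9310
D_tc = 0.0478 × 21.99 × 6.901 × 148.8 × 0.9310 = 1005 m
D_f = 1.13 × (1005)^1.1 = 2267 m
     = 2.267 km

D_f ≈ 2.27 km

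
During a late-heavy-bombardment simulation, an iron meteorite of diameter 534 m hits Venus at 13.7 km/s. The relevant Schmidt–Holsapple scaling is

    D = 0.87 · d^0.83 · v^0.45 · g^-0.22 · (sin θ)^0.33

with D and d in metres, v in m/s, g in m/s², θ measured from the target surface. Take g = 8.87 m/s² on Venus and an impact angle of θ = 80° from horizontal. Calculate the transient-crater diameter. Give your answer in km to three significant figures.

D ≈ 7.15 km

In SI units: v = 13700 m/s.
d^0.83 = 534^0.83 = 183.6
v^0.45 = 13700^0.45 = 72.70
g^-0.22 = 8.87^-0.22 = 0.6187
(sin 80°)^0.33 = 0.9848^0.33 = 0.9950
D = 0.87 × 183.6 × 72.70 × 0.6187 × 0.9950 = 7149 m
   = 7.149 km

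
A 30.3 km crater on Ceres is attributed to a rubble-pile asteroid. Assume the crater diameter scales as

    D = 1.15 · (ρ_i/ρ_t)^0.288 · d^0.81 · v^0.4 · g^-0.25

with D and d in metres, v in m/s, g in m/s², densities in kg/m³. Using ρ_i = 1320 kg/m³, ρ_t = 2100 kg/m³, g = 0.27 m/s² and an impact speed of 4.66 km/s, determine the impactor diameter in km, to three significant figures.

Rearranging for d: d = [D / (1.15 · (1320/2100)^0.288 · 4660^0.4 · 0.27^-0.25)]^(1/0.81).
D = 30300 m.
(1320/2100)^0.288 = 0.8748
4660^0.4 = 29.33
0.27^-0.25 = 1.387
Denominator = 1.15 × 0.8748 × 29.33 × 1.387 = 40.93
D / 40.93 = 30300 / 40.93 = 740.3
d = 740.3^(1/0.81) = 740.3^1.2346 = 3488 m

d ≈ 3.49 km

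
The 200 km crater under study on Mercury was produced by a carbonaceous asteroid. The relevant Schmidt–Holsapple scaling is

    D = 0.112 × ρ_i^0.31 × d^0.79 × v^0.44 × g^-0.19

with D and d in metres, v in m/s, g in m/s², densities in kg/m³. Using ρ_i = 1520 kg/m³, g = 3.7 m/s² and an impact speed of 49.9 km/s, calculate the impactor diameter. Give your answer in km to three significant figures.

Rearranging for d: d = [D / (0.112 · 1520^0.31 · 49900^0.44 · 3.7^-0.19)]^(1/0.79).
D = 200000 m.
1520^0.31 = 9.691
49900^0.44 = 116.7
3.7^-0.19 = 0.7799
Denominator = 0.112 × 9.691 × 116.7 × 0.7799 = 98.79
D / 98.79 = 200000 / 98.79 = 2024
d = 2024^(1/0.79) = 2024^1.2658 = 15311 m

d ≈ 15.3 km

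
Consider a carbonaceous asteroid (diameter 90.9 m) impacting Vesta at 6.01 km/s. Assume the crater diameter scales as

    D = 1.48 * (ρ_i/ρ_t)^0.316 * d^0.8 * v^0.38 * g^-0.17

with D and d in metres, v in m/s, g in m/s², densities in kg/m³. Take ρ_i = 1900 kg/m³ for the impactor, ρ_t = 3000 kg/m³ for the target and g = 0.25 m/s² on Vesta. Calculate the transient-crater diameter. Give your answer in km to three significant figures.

In SI units: v = 6010 m/s.
(ρ_i/ρ_t)^0.316 = (1900/3000)^0.316 = 0.8656
d^0.8 = 90.9^0.8 = 36.89
v^0.38 = 6010^0.38 = 27.29
g^-0.17 = 0.25^-0.17 = 1.266
D = 1.48 × 0.8656 × 36.89 × 27.29 × 1.266 = 1633 m
   = 1.633 km

D ≈ 1.63 km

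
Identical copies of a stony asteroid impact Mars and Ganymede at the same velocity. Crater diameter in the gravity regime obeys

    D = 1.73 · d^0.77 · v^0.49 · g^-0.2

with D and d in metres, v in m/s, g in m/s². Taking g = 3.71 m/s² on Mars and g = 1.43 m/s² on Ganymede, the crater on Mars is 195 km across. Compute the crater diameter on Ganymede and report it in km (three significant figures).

D ≈ 236 km

All impactor-dependent factors cancel in the ratio, leaving D_Ganymede/D_Mars = (g_Ganymede/g_Mars)^-0.2.
(1.43/3.71)^-0.2 = 0.3854^-0.2 = 1.210
D_Ganymede = 1.210 × 195 km = 236 km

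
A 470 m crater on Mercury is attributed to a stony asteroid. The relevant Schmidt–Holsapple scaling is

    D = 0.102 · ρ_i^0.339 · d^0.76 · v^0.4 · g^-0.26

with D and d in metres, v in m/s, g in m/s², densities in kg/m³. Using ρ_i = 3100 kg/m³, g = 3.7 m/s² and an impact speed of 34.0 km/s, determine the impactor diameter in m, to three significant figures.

d ≈ 11.8 m

Rearranging for d: d = [D / (0.102 · 3100^0.339 · 34000^0.4 · 3.7^-0.26)]^(1/0.76).
3100^0.339 = 15.26
34000^0.4 = 64.95
3.7^-0.26 = 0.7117
Denominator = 0.102 × 15.26 × 64.95 × 0.7117 = 71.95
D / 71.95 = 470 / 71.95 = 6.532
d = 6.532^(1/0.76) = 6.532^1.3158 = 11.82 m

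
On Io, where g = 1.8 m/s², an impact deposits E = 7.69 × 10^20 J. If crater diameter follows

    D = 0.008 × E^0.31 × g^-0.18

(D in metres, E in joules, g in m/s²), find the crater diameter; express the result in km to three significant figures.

E^0.31 = (7.69 × 10^20)^0.31 = 2.983 × 10^6
g^-0.18 = 1.8^-0.18 = 0.8996
D = 0.008 × 2.983 × 10^6 × 0.8996 = 21468 m
   = 21.47 km

D ≈ 21.5 km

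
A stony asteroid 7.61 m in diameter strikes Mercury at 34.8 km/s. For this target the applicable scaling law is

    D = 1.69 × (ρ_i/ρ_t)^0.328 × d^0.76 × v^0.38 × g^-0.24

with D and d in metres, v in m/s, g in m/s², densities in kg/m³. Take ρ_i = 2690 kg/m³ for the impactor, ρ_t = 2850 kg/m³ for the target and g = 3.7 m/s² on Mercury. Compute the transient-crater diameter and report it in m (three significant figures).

In SI units: v = 34800 m/s.
(ρ_i/ρ_t)^0.328 = (2690/2850)^0.328 = 0.9812
d^0.76 = 7.61^0.76 = 4.676
v^0.38 = 34800^0.38 = 53.19
g^-0.24 = 3.7^-0.24 = 0.7305
D = 1.69 × 0.9812 × 4.676 × 53.19 × 0.7305 = 301.3 m

D ≈ 301 m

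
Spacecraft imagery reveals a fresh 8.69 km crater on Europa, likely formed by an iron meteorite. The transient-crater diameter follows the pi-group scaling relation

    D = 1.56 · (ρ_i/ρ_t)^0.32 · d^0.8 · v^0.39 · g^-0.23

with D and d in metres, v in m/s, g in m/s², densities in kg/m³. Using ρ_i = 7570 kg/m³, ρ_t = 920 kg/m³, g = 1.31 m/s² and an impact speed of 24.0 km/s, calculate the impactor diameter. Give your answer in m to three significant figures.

Rearranging for d: d = [D / (1.56 · (7570/920)^0.32 · 24000^0.39 · 1.31^-0.23)]^(1/0.8).
D = 8690 m.
(7570/920)^0.32 = 1.963
24000^0.39 = 51.08
1.31^-0.23 = 0.9398
Denominator = 1.56 × 1.963 × 51.08 × 0.9398 = 147.0
D / 147.0 = 8690 / 147.0 = 59.12
d = 59.12^(1/0.8) = 59.12^1.25 = 163.9 m

d ≈ 164 m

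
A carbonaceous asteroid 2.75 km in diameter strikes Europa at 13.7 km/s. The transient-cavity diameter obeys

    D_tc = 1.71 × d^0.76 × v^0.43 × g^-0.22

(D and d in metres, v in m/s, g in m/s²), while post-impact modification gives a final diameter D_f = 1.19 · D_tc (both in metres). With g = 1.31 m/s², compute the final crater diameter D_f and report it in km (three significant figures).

D_f ≈ 47.4 km

In SI: d = 2750 m, v = 13700 m/s.
d^0.76 = 2750^0.76 = 411.0
v^0.43 = 13700^0.43 = 60.09
g^-0.22 = 1.31^-0.22 = 0.9423
D_tc = 1.71 × 411.0 × 60.09 × 0.9423 = 39800 m
D_f = 1.19 × 39800 = 47362 m
     = 47.36 km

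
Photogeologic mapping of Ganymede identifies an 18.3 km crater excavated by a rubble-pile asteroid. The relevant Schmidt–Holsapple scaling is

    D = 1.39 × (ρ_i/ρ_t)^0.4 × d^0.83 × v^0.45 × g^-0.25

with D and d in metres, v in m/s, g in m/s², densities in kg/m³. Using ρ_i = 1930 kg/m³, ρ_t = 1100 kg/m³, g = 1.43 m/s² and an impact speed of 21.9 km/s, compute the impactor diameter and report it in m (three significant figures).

Rearranging for d: d = [D / (1.39 · (1930/1100)^0.4 · 21900^0.45 · 1.43^-0.25)]^(1/0.83).
D = 18300 m.
(1930/1100)^0.4 = 1.252
21900^0.45 = 89.78
1.43^-0.25 = 0.9145
Denominator = 1.39 × 1.252 × 89.78 × 0.9145 = 142.9
D / 142.9 = 18300 / 142.9 = 128.1
d = 128.1^(1/0.83) = 128.1^1.2048 = 346.1 m

d ≈ 346 m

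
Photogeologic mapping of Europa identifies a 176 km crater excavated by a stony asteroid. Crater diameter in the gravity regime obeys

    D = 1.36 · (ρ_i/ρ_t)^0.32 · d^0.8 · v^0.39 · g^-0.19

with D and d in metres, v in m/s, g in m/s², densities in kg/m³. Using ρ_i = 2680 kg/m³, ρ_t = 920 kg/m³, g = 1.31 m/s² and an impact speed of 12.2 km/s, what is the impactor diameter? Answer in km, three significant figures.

Rearranging for d: d = [D / (1.36 · (2680/920)^0.32 · 12200^0.39 · 1.31^-0.19)]^(1/0.8).
D = 176000 m.
(2680/920)^0.32 = 1.408
12200^0.39 = 39.24
1.31^-0.19 = 0.9500
Denominator = 1.36 × 1.408 × 39.24 × 0.9500 = 71.38
D / 71.38 = 176000 / 71.38 = 2466
d = 2466^(1/0.8) = 2466^1.25 = 17378 m

d ≈ 17.4 km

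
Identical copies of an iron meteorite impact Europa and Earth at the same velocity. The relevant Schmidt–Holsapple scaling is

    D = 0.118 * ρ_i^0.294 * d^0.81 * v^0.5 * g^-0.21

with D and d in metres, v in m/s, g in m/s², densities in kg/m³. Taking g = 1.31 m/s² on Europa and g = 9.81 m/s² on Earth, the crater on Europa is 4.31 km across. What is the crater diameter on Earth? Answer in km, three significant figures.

All impactor-dependent factors cancel in the ratio, leaving D_Earth/D_Europa = (g_Earth/g_Europa)^-0.21.
(9.81/1.31)^-0.21 = 7.489^-0.21 = 0.6552
D_Earth = 0.6552 × 4.31 km = 2.82 km

D ≈ 2.82 km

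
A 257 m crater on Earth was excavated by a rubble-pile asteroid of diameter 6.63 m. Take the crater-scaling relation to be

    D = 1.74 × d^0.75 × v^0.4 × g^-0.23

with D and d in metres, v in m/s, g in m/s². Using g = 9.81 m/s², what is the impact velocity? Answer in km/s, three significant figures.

Rearranging for v: v = [D / (1.74 · 6.63^0.75 · 9.81^-0.23)]^(1/0.4).
6.63^0.75 = 4.132
9.81^-0.23 = 0.5914
Denominator = 1.74 × 4.132 × 0.5914 = 4.252
D / 4.252 = 257 / 4.252 = 60.44
v = 60.44^(1/0.4) = 60.44^2.5 = 28400 m/s

v ≈ 28.4 km/s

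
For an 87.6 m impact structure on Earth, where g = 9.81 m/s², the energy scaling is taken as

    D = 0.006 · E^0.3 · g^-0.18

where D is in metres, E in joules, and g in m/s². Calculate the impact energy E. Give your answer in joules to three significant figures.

Rearranging: E = [D / (0.006 · g^-0.18)]^(1/0.3).
g^-0.18 = 9.81^-0.18 = 0.6630
D / (0.006 × 0.6630) = 87.6 / (3.978 × 10^-3) = 2.202 × 10^4
E = (2.202 × 10^4)^3.3333 = 2.992 × 10^14 J

E ≈ 2.99 × 10^14 J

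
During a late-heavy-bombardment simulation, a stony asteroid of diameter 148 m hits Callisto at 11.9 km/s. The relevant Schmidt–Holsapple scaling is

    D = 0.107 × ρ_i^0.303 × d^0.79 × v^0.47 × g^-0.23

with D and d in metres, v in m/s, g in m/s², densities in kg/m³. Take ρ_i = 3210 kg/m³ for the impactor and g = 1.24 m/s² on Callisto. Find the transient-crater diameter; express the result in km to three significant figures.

D ≈ 5.02 km

In SI units: v = 11900 m/s.
ρ_i^0.303 = 3210^0.303 = 11.55
d^0.79 = 148^0.79 = 51.82
v^0.47 = 11900^0.47 = 82.32
g^-0.23 = 1.24^-0.23 = 0.9517
D = 0.107 × 11.55 × 51.82 × 82.32 × 0.9517 = 5017 m
   = 5.017 km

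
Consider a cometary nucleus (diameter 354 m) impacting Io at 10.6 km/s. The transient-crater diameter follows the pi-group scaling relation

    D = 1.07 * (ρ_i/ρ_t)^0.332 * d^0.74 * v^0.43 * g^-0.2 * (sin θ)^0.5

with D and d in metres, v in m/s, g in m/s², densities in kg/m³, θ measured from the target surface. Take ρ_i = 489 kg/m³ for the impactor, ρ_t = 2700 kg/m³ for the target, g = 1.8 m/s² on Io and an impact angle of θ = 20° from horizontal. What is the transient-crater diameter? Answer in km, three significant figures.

D ≈ 1.31 km

In SI units: v = 10600 m/s.
(ρ_i/ρ_t)^0.332 = (489/2700)^0.332 = 0.5671
d^0.74 = 354^0.74 = 76.96
v^0.43 = 10600^0.43 = 53.81
g^-0.2 = 1.8^-0.2 = 0.8891
(sin 20°)^0.5 = 0.3420^0.5 = 0.5848
D = 1.07 × 0.5671 × 76.96 × 53.81 × 0.8891 × 0.5848 = 1307 m
   = 1.307 km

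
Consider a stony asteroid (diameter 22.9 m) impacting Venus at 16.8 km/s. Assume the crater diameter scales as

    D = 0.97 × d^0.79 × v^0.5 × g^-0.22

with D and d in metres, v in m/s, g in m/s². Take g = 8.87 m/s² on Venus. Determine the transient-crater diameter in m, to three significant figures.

In SI units: v = 16800 m/s.
d^0.79 = 22.9^0.79 = 11.87
v^0.5 = 16800^0.5 = 129.6
g^-0.22 = 8.87^-0.22 = 0.6187
D = 0.97 × 11.87 × 129.6 × 0.6187 = 923.2 m

D ≈ 923 m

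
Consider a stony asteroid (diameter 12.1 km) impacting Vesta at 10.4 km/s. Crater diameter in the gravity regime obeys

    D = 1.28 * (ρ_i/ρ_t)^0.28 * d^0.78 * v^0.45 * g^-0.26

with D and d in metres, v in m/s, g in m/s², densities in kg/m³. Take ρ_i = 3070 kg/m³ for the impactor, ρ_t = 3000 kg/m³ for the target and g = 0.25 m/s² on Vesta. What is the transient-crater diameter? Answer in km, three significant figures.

In SI units: d = 12100 m, v = 10400 m/s.
(ρ_i/ρ_t)^0.28 = (3070/3000)^0.28 = 1.006
d^0.78 = 12100^0.78 = 1530
v^0.45 = 10400^0.45 = 64.22
g^-0.26 = 0.25^-0.26 = 1.434
D = 1.28 × 1.006 × 1530 × 64.22 × 1.434 = 1.814 × 10^5 m
   = 181.4 km

D ≈ 181 km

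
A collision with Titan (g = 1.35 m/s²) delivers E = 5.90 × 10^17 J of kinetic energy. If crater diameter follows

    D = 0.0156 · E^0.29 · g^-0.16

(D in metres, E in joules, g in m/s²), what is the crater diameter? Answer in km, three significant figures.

E^0.29 = (5.90 × 10^17)^0.29 = 1.424 × 10^5
g^-0.16 = 1.35^-0.16 = 0.9531
D = 0.0156 × 1.424 × 10^5 × 0.9531 = 2117 m
   = 2.117 km

D ≈ 2.12 km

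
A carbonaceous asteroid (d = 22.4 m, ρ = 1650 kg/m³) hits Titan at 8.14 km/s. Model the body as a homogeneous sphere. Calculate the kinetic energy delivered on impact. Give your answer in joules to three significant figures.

v = 8140 m/s.
Mass m = (π/6) ρ d³ = (π/6) × 1650 × (22.4)³ = 9.710 × 10^6 kg
E = ½ m v² = 0.5 × 9.710 × 10^6 × (8140)² = 3.217 × 10^14 J

E ≈ 3.22 × 10^14 J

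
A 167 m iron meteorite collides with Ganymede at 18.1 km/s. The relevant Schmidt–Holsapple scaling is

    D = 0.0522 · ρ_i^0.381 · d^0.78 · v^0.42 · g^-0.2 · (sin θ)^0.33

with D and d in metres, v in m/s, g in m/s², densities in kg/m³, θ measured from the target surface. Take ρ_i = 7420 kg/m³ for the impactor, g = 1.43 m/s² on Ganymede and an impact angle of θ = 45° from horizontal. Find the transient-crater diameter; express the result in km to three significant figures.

In SI units: v = 18100 m/s.
ρ_i^0.381 = 7420^0.381 = 29.83
d^0.78 = 167^0.78 = 54.17
v^0.42 = 18100^0.42 = 61.41
g^-0.2 = 1.43^-0.2 = 0.9310
(sin 45°)^0.33 = 0.7071^0.33 = 0.8919
D = 0.0522 × 29.83 × 54.17 × 61.41 × 0.9310 × 0.8919 = 4301 m
   = 4.301 km

D ≈ 4.30 km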